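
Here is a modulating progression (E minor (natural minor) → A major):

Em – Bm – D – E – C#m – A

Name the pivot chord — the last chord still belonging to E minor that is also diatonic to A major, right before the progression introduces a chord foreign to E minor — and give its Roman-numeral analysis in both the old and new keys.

D — VII in E minor, IV in A major

Chords diatonic to E minor: Em, F#dim, G, Am, Bm, C, D.
Reading the progression, the first chord not in that set is E, so the modulation leaves E minor there.
The chord immediately before E is D, which is diatonic to both keys: VII in E minor and IV in A major.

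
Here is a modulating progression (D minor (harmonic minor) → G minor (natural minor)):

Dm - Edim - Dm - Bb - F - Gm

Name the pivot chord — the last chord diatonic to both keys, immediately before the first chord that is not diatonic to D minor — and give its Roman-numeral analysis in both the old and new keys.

Bb — VI in D minor, III in G minor

Chords diatonic to D minor: Dm, Edim, Faug, Gm, A, Bb, C#dim.
Reading the progression, the first chord not in that set is F, so the modulation leaves D minor there.
The chord immediately before F is Bb, which is diatonic to both keys: VI in D minor and III in G minor.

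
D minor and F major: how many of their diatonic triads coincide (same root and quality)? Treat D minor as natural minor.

7

Diatonic triads of D minor (natural minor): D minor (i), E diminished (ii°), F major (III), G minor (iv), A minor (v), Bb major (VI), C major (VII).
Diatonic triads of F major: F major (I), G minor (ii), A minor (iii), Bb major (IV), C major (V), D minor (vi), E diminished (vii°).
Matching root and quality in both lists: D minor, E diminished, F major, G minor, A minor, Bb major, C major.
That gives 7 common triads.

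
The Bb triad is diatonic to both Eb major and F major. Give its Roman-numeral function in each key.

V in Eb major; IV in F major

The scale of Eb major is Eb F G Ab Bb C D; Bb is degree 5, and the triad built there (Bb-D-F) is major, so it is V.
The scale of F major is F G A Bb C D E; Bb is degree 4, and the triad built there (Bb-D-F) is major, so it is IV.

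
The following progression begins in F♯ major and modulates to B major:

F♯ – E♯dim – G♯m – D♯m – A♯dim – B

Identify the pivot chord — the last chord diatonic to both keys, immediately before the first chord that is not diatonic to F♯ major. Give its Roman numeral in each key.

D♯m — vi in F♯ major, iii in B major

Chords diatonic to F♯ major: F♯, G♯m, A♯m, B, C♯, D♯m, E♯dim.
Reading the progression, the first chord not in that set is A♯dim, so the modulation leaves F♯ major there.
The chord immediately before A♯dim is D♯m, which is diatonic to both keys: vi in F♯ major and iii in B major.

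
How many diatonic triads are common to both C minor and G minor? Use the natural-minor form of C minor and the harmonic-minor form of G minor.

3

Diatonic triads of C minor (natural minor): Cm (i), Ddim (ii°), Eb (III), Fm (iv), Gm (v), Ab (VI), Bb (VII).
Diatonic triads of G minor (harmonic minor): Gm (i), Adim (ii°), Bbaug (III+), Cm (iv), D (V), Eb (VI), F#dim (vii°).
Matching root and quality in both lists: Cm, Eb, Gm.
That gives 3 common triads.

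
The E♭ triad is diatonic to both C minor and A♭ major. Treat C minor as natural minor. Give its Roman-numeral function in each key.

The scale of C minor (natural minor) is C D E♭ F G A♭ B♭; E♭ is degree 3, and the triad built there (E♭-G-B♭) is major, so it is III.
The scale of A♭ major is A♭ B♭ C D♭ E♭ F G; E♭ is degree 5, and the triad built there (E♭-G-B♭) is major, so it is V.

III in C minor; V in A♭ major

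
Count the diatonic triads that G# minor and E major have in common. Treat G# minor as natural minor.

Diatonic triads of G# minor (natural minor): G#m (i), A#dim (ii°), B (III), C#m (iv), D#m (v), E (VI), F# (VII).
Diatonic triads of E major: E (I), F#m (ii), G#m (iii), A (IV), B (V), C#m (vi), D#dim (vii°).
Matching root and quality in both lists: G#m, B, C#m, E.
That gives 4 common triads.

4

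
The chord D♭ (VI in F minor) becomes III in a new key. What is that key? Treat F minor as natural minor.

The numeral III denotes a major triad on scale degree 3. With D♭ on degree 3, the tonic of the new key is B♭.
Degree 3 carries a major triad in natural-minor keys, so the destination is B♭ minor.
Check: the diatonic triads of B♭ minor (natural minor) are B♭m (i), Cdim (ii°), D♭ (III), E♭m (iv), Fm (v), G♭ (VI), A♭ (VII) — D♭ is indeed III.

B♭ minor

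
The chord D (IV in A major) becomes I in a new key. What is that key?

D major

The numeral I denotes a major triad on scale degree 1. With D on degree 1, the tonic of the new key is D.
Degree 1 carries a major triad in major keys, so the destination is D major.
Check: the diatonic triads of D major are D (I), Em (ii), F♯m (iii), G (IV), A (V), Bm (vi), C♯dim (vii°) — D is indeed I.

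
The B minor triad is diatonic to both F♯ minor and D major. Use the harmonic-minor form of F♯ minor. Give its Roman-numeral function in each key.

iv in F♯ minor; vi in D major

The scale of F♯ minor (harmonic minor) is F♯ G♯ A B C♯ D E♯; B is degree 4, and the triad built there (B-D-F♯) is minor, so it is iv.
The scale of D major is D E F♯ G A B C♯; B is degree 6, and the triad built there (B-D-F♯) is minor, so it is vi.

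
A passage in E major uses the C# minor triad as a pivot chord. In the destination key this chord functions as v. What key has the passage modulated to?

F# minor

The numeral v denotes a minor triad on scale degree 5. With C# on degree 5, the tonic of the new key is F#.
Degree 5 carries a minor triad in natural-minor keys, so the destination is F# minor.
Check: the diatonic triads of F# minor (natural minor) are F#m (i), G#dim (ii°), A (III), Bm (iv), C#m (v), D (VI), E (VII) — C# minor is indeed v.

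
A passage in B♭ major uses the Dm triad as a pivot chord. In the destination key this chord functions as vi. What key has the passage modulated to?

The numeral vi denotes a minor triad on scale degree 6. With D on degree 6, the tonic of the new key is F.
Degree 6 carries a minor triad in major keys, so the destination is F major.
Check: the diatonic triads of F major are F (I), Gm (ii), Am (iii), B♭ (IV), C (V), Dm (vi), Edim (vii°) — Dm is indeed vi.

F major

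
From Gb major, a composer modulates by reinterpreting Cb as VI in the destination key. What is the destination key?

Eb minor

The numeral VI denotes a major triad on scale degree 6. With Cb on degree 6, the tonic of the new key is Eb.
Degree 6 carries a major triad in minor keys, so the destination is Eb minor.
Check: the diatonic triads of Eb minor (natural minor) are Ebm (i), Fdim (ii°), Gb (III), Abm (iv), Bbm (v), Cb (VI), Db (VII) — Cb is indeed VI.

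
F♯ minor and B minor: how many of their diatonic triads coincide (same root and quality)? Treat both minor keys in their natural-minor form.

4

Diatonic triads of F♯ minor (natural minor): F♯m (i), G♯dim (ii°), A (III), Bm (iv), C♯m (v), D (VI), E (VII).
Diatonic triads of B minor (natural minor): Bm (i), C♯dim (ii°), D (III), Em (iv), F♯m (v), G (VI), A (VII).
Matching root and quality in both lists: F♯m, A, Bm, D.
That gives 4 common triads.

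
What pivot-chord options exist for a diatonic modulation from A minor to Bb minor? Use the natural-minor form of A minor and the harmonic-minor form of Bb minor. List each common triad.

Triads in A minor (natural minor): Am (i), Bdim (ii°), C (III), Dm (iv), Em (v), F (VI), G (VII).
Triads in Bb minor (harmonic minor): Bbm (i), Cdim (ii°), Dbaug (III+), Ebm (iv), F (V), Gb (VI), Adim (vii°).
Shared triads with their functions: F (VI in A minor, V in Bb minor).

F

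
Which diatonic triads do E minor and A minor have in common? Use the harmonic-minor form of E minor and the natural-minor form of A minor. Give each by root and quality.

Em, Am, C

Triads in E minor (harmonic minor): E minor (i), F# diminished (ii°), G augmented (III+), A minor (iv), B major (V), C major (VI), D# diminished (vii°).
Triads in A minor (natural minor): A minor (i), B diminished (ii°), C major (III), D minor (iv), E minor (v), F major (VI), G major (VII).
Shared triads with their functions: E minor (i in E minor, v in A minor); A minor (iv in E minor, i in A minor); C major (VI in E minor, III in A minor).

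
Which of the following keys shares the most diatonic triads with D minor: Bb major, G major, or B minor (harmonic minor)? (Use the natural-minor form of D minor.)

Bb major

Triads of D minor (natural minor): D minor (i), E diminished (ii°), F major (III), G minor (iv), A minor (v), Bb major (VI), C major (VII).
Bb major shares 4: Dm, F, Gm, Bb.
G major shares 2: Am, C.
B minor (harmonic minor) shares 0: none.
The most common triads (4) are shared with Bb major.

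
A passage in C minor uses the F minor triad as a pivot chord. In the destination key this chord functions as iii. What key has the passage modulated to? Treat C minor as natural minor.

The numeral iii denotes a minor triad on scale degree 3. With F on degree 3, the tonic of the new key is Db.
Degree 3 carries a minor triad in major keys, so the destination is Db major.
Check: the diatonic triads of Db major are Db (I), Ebm (ii), Fm (iii), Gb (IV), Ab (V), Bbm (vi), Cdim (vii°) — F minor is indeed iii.

Db major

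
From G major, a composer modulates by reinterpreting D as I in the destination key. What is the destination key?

The numeral I denotes a major triad on scale degree 1. With D on degree 1, the tonic of the new key is D.
Degree 1 carries a major triad in major keys, so the destination is D major.
Check: the diatonic triads of D major are D (I), Em (ii), F#m (iii), G (IV), A (V), Bm (vi), C#dim (vii°) — D is indeed I.

D major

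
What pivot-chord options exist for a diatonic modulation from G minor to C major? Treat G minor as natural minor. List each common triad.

Triads in G minor (natural minor): Gm (i), Adim (ii°), Bb (III), Cm (iv), Dm (v), Eb (VI), F (VII).
Triads in C major: C (I), Dm (ii), Em (iii), F (IV), G (V), Am (vi), Bdim (vii°).
Shared triads with their functions: Dm (v in G minor, ii in C major); F (VII in G minor, IV in C major).

Dm, F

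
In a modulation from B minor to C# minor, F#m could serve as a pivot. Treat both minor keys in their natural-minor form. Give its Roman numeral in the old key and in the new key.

v in B minor; iv in C# minor

The scale of B minor (natural minor) is B C# D E F# G A; F# is degree 5, and the triad built there (F#-A-C#) is minor, so it is v.
The scale of C# minor (natural minor) is C# D# E F# G# A B; F# is degree 4, and the triad built there (F#-A-C#) is minor, so it is iv.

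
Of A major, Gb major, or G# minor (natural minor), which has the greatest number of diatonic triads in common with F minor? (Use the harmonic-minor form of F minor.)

Gb major

Triads of F minor (harmonic minor): Fm (i), Gdim (ii°), Abaug (III+), Bbm (iv), C (V), Db (VI), Edim (vii°).
A major shares 0: none.
Gb major shares 2: Bbm, Db.
G# minor (natural minor) shares 0: none.
The most common triads (2) are shared with Gb major.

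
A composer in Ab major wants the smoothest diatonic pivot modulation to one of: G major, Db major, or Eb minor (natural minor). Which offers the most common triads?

Db major

Triads of Ab major: Ab major (I), Bb minor (ii), C minor (iii), Db major (IV), Eb major (V), F minor (vi), G diminished (vii°).
G major shares 0: none.
Db major shares 4: Ab, Bbm, Db, Fm.
Eb minor (natural minor) shares 2: Bbm, Db.
The most common triads (4) are shared with Db major.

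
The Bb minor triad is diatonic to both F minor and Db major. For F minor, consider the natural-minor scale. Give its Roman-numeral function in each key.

iv in F minor; vi in Db major

The scale of F minor (natural minor) is F G Ab Bb C Db Eb; Bb is degree 4, and the triad built there (Bb-Db-F) is minor, so it is iv.
The scale of Db major is Db Eb F Gb Ab Bb C; Bb is degree 6, and the triad built there (Bb-Db-F) is minor, so it is vi.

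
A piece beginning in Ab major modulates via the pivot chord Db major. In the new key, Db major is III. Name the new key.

The numeral III denotes a major triad on scale degree 3. With Db on degree 3, the tonic of the new key is Bb.
Degree 3 carries a major triad in natural-minor keys, so the destination is Bb minor.
Check: the diatonic triads of Bb minor (natural minor) are Bbm (i), Cdim (ii°), Db (III), Ebm (iv), Fm (v), Gb (VI), Ab (VII) — Db major is indeed III.

Bb minor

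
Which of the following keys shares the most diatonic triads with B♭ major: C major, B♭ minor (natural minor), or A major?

Triads of B♭ major: B♭ major (I), C minor (ii), D minor (iii), E♭ major (IV), F major (V), G minor (vi), A diminished (vii°).
C major shares 2: Dm, F.
B♭ minor (natural minor) shares 0: none.
A major shares 0: none.
The most common triads (2) are shared with C major.

C major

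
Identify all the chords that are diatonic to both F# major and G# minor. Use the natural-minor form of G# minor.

F#, G#m, B, D#m

Triads in F# major: F# (I), G#m (ii), A#m (iii), B (IV), C# (V), D#m (vi), E#dim (vii°).
Triads in G# minor (natural minor): G#m (i), A#dim (ii°), B (III), C#m (iv), D#m (v), E (VI), F# (VII).
Shared triads with their functions: F# (I in F# major, VII in G# minor); G#m (ii in F# major, i in G# minor); B (IV in F# major, III in G# minor); D#m (vi in F# major, v in G# minor).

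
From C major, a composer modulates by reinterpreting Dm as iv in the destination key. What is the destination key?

The numeral iv denotes a minor triad on scale degree 4. With D on degree 4, the tonic of the new key is A.
Degree 4 carries a minor triad in minor keys, so the destination is A minor.
Check: the diatonic triads of A minor (natural minor) are Am (i), Bdim (ii°), C (III), Dm (iv), Em (v), F (VI), G (VII) — Dm is indeed iv.

A minor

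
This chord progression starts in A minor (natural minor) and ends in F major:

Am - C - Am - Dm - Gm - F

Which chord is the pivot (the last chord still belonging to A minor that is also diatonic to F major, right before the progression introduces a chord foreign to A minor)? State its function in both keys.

Chords diatonic to A minor: Am, Bdim, C, Dm, Em, F, G.
Reading the progression, the first chord not in that set is Gm, so the modulation leaves A minor there.
The chord immediately before Gm is Dm, which is diatonic to both keys: iv in A minor and vi in F major.

Dm — iv in A minor, vi in F major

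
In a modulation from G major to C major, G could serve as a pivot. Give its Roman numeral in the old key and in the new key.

I in G major; V in C major

The scale of G major is G A B C D E F#; G is degree 1, and the triad built there (G-B-D) is major, so it is I.
The scale of C major is C D E F G A B; G is degree 5, and the triad built there (G-B-D) is major, so it is V.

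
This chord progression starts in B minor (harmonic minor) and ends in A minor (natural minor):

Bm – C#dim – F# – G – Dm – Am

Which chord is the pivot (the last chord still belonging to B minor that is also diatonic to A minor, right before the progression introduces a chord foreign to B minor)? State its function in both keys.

Chords diatonic to B minor: Bm, C#dim, Daug, Em, F#, G, A#dim.
Reading the progression, the first chord not in that set is Dm, so the modulation leaves B minor there.
The chord immediately before Dm is G, which is diatonic to both keys: VI in B minor and VII in A minor.

G — VI in B minor, VII in A minor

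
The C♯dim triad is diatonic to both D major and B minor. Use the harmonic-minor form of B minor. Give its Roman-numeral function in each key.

The scale of D major is D E F♯ G A B C♯; C♯ is degree 7, and the triad built there (C♯-E-G) is diminished, so it is vii°.
The scale of B minor (harmonic minor) is B C♯ D E F♯ G A♯; C♯ is degree 2, and the triad built there (C♯-E-G) is diminished, so it is ii°.

vii° in D major; ii° in B minor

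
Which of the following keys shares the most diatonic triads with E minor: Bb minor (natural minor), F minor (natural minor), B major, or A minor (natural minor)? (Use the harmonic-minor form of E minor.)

Triads of E minor (harmonic minor): Em (i), F#dim (ii°), Gaug (III+), Am (iv), B (V), C (VI), D#dim (vii°).
Bb minor (natural minor) shares 0: none.
F minor (natural minor) shares 0: none.
B major shares 1: B.
A minor (natural minor) shares 3: Em, Am, C.
The most common triads (3) are shared with A minor.

A minor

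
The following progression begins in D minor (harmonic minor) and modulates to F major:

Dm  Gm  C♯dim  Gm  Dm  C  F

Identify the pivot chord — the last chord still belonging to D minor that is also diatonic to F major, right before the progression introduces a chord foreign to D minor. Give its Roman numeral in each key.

Chords diatonic to D minor: Dm, Edim, Faug, Gm, A, B♭, C♯dim.
Reading the progression, the first chord not in that set is C, so the modulation leaves D minor there.
The chord immediately before C is Dm, which is diatonic to both keys: i in D minor and vi in F major.

Dm — i in D minor, vi in F major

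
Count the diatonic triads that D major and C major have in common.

2

Diatonic triads of D major: D (I), Em (ii), F♯m (iii), G (IV), A (V), Bm (vi), C♯dim (vii°).
Diatonic triads of C major: C (I), Dm (ii), Em (iii), F (IV), G (V), Am (vi), Bdim (vii°).
Matching root and quality in both lists: Em, G.
That gives 2 common triads.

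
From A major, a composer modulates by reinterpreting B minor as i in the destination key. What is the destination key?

The numeral i denotes a minor triad on scale degree 1. With B on degree 1, the tonic of the new key is B.
Degree 1 carries a minor triad in minor keys, so the destination is B minor.
Check: the diatonic triads of B minor (natural minor) are Bm (i), C#dim (ii°), D (III), Em (iv), F#m (v), G (VI), A (VII) — B minor is indeed i.

B minor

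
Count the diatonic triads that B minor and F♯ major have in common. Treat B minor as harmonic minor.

1

Diatonic triads of B minor (harmonic minor): B minor (i), C♯ diminished (ii°), D augmented (III+), E minor (iv), F♯ major (V), G major (VI), A♯ diminished (vii°).
Diatonic triads of F♯ major: F♯ major (I), G♯ minor (ii), A♯ minor (iii), B major (IV), C♯ major (V), D♯ minor (vi), E♯ diminished (vii°).
Matching root and quality in both lists: F♯ major.
That gives 1 common triad.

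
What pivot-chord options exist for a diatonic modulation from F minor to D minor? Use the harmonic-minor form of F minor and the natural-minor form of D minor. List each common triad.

C, Edim

Triads in F minor (harmonic minor): Fm (i), Gdim (ii°), Abaug (III+), Bbm (iv), C (V), Db (VI), Edim (vii°).
Triads in D minor (natural minor): Dm (i), Edim (ii°), F (III), Gm (iv), Am (v), Bb (VI), C (VII).
Shared triads with their functions: C (V in F minor, VII in D minor); Edim (vii° in F minor, ii° in D minor).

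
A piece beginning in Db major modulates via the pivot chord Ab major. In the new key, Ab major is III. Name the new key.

F minor

The numeral III denotes a major triad on scale degree 3. With Ab on degree 3, the tonic of the new key is F.
Degree 3 carries a major triad in natural-minor keys, so the destination is F minor.
Check: the diatonic triads of F minor (natural minor) are Fm (i), Gdim (ii°), Ab (III), Bbm (iv), Cm (v), Db (VI), Eb (VII) — Ab major is indeed III.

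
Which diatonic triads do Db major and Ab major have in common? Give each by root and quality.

Db, Fm, Ab, Bbm

Triads in Db major: Db major (I), Eb minor (ii), F minor (iii), Gb major (IV), Ab major (V), Bb minor (vi), C diminished (vii°).
Triads in Ab major: Ab major (I), Bb minor (ii), C minor (iii), Db major (IV), Eb major (V), F minor (vi), G diminished (vii°).
Shared triads with their functions: Db major (I in Db major, IV in Ab major); F minor (iii in Db major, vi in Ab major); Ab major (V in Db major, I in Ab major); Bb minor (vi in Db major, ii in Ab major).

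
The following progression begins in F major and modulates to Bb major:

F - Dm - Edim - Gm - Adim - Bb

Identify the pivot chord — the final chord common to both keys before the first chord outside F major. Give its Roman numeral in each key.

Chords diatonic to F major: F, Gm, Am, Bb, C, Dm, Edim.
Reading the progression, the first chord not in that set is Adim, so the modulation leaves F major there.
The chord immediately before Adim is Gm, which is diatonic to both keys: ii in F major and vi in Bb major.

Gm — ii in F major, vi in Bb major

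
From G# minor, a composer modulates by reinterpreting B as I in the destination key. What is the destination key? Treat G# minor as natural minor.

The numeral I denotes a major triad on scale degree 1. With B on degree 1, the tonic of the new key is B.
Degree 1 carries a major triad in major keys, so the destination is B major.
Check: the diatonic triads of B major are B (I), C#m (ii), D#m (iii), E (IV), F# (V), G#m (vi), A#dim (vii°) — B is indeed I.

B major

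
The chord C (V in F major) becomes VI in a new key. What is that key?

E minor

The numeral VI denotes a major triad on scale degree 6. With C on degree 6, the tonic of the new key is E.
Degree 6 carries a major triad in minor keys, so the destination is E minor.
Check: the diatonic triads of E minor (natural minor) are Em (i), F#dim (ii°), G (III), Am (iv), Bm (v), C (VI), D (VII) — C is indeed VI.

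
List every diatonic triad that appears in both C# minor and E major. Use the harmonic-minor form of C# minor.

Triads in C# minor (harmonic minor): C#m (i), D#dim (ii°), Eaug (III+), F#m (iv), G# (V), A (VI), B#dim (vii°).
Triads in E major: E (I), F#m (ii), G#m (iii), A (IV), B (V), C#m (vi), D#dim (vii°).
Shared triads with their functions: C#m (i in C# minor, vi in E major); D#dim (ii° in C# minor, vii° in E major); F#m (iv in C# minor, ii in E major); A (VI in C# minor, IV in E major).

C#m, D#dim, F#m, A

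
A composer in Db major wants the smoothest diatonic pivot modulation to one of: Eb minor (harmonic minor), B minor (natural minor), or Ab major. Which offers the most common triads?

Triads of Db major: Db major (I), Eb minor (ii), F minor (iii), Gb major (IV), Ab major (V), Bb minor (vi), C diminished (vii°).
Eb minor (harmonic minor) shares 1: Ebm.
B minor (natural minor) shares 0: none.
Ab major shares 4: Db, Fm, Ab, Bbm.
The most common triads (4) are shared with Ab major.

Ab major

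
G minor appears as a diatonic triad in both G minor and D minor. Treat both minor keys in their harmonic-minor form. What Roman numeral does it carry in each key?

The scale of G minor (harmonic minor) is G A Bb C D Eb F#; G is degree 1, and the triad built there (G-Bb-D) is minor, so it is i.
The scale of D minor (harmonic minor) is D E F G A Bb C#; G is degree 4, and the triad built there (G-Bb-D) is minor, so it is iv.

i in G minor; iv in D minor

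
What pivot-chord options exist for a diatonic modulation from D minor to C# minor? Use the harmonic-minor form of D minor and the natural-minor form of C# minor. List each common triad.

A

Triads in D minor (harmonic minor): Dm (i), Edim (ii°), Faug (III+), Gm (iv), A (V), Bb (VI), C#dim (vii°).
Triads in C# minor (natural minor): C#m (i), D#dim (ii°), E (III), F#m (iv), G#m (v), A (VI), B (VII).
Shared triads with their functions: A (V in D minor, VI in C# minor).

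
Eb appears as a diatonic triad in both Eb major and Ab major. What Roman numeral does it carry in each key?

The scale of Eb major is Eb F G Ab Bb C D; Eb is degree 1, and the triad built there (Eb-G-Bb) is major, so it is I.
The scale of Ab major is Ab Bb C Db Eb F G; Eb is degree 5, and the triad built there (Eb-G-Bb) is major, so it is V.

I in Eb major; V in Ab major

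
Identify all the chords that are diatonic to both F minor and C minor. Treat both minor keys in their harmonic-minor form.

Triads in F minor (harmonic minor): F minor (i), G diminished (ii°), A♭ augmented (III+), B♭ minor (iv), C major (V), D♭ major (VI), E diminished (vii°).
Triads in C minor (harmonic minor): C minor (i), D diminished (ii°), E♭ augmented (III+), F minor (iv), G major (V), A♭ major (VI), B diminished (vii°).
Shared triads with their functions: F minor (i in F minor, iv in C minor).

Fm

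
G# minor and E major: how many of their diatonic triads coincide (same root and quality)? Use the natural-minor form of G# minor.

Diatonic triads of G# minor (natural minor): G# minor (i), A# diminished (ii°), B major (III), C# minor (iv), D# minor (v), E major (VI), F# major (VII).
Diatonic triads of E major: E major (I), F# minor (ii), G# minor (iii), A major (IV), B major (V), C# minor (vi), D# diminished (vii°).
Matching root and quality in both lists: G# minor, B major, C# minor, E major.
That gives 4 common triads.

4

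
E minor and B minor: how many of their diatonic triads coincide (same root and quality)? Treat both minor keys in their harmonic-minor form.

1

Diatonic triads of E minor (harmonic minor): E minor (i), F# diminished (ii°), G augmented (III+), A minor (iv), B major (V), C major (VI), D# diminished (vii°).
Diatonic triads of B minor (harmonic minor): B minor (i), C# diminished (ii°), D augmented (III+), E minor (iv), F# major (V), G major (VI), A# diminished (vii°).
Matching root and quality in both lists: E minor.
That gives 1 common triad.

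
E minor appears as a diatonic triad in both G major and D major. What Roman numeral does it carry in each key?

The scale of G major is G A B C D E F♯; E is degree 6, and the triad built there (E-G-B) is minor, so it is vi.
The scale of D major is D E F♯ G A B C♯; E is degree 2, and the triad built there (E-G-B) is minor, so it is ii.

vi in G major; ii in D major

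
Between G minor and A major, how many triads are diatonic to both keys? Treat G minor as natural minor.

0

Diatonic triads of G minor (natural minor): Gm (i), Adim (ii°), Bb (III), Cm (iv), Dm (v), Eb (VI), F (VII).
Diatonic triads of A major: A (I), Bm (ii), C#m (iii), D (IV), E (V), F#m (vi), G#dim (vii°).
No triad has the same root and quality in both keys.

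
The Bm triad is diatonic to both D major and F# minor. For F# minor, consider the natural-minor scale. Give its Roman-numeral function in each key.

The scale of D major is D E F# G A B C#; B is degree 6, and the triad built there (B-D-F#) is minor, so it is vi.
The scale of F# minor (natural minor) is F# G# A B C# D E; B is degree 4, and the triad built there (B-D-F#) is minor, so it is iv.

vi in D major; iv in F# minor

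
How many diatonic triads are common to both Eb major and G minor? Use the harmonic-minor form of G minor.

Diatonic triads of Eb major: Eb major (I), F minor (ii), G minor (iii), Ab major (IV), Bb major (V), C minor (vi), D diminished (vii°).
Diatonic triads of G minor (harmonic minor): G minor (i), A diminished (ii°), Bb augmented (III+), C minor (iv), D major (V), Eb major (VI), F# diminished (vii°).
Matching root and quality in both lists: Eb major, G minor, C minor.
That gives 3 common triads.

3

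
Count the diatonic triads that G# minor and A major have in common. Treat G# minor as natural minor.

Diatonic triads of G# minor (natural minor): G#m (i), A#dim (ii°), B (III), C#m (iv), D#m (v), E (VI), F# (VII).
Diatonic triads of A major: A (I), Bm (ii), C#m (iii), D (IV), E (V), F#m (vi), G#dim (vii°).
Matching root and quality in both lists: C#m, E.
That gives 2 common triads.

2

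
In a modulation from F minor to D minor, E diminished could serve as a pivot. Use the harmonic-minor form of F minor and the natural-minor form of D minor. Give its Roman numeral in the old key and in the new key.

The scale of F minor (harmonic minor) is F G A♭ B♭ C D♭ E; E is degree 7, and the triad built there (E-G-B♭) is diminished, so it is vii°.
The scale of D minor (natural minor) is D E F G A B♭ C; E is degree 2, and the triad built there (E-G-B♭) is diminished, so it is ii°.

vii° in F minor; ii° in D minor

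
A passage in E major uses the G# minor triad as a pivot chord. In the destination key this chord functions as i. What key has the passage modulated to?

The numeral i denotes a minor triad on scale degree 1. With G# on degree 1, the tonic of the new key is G#.
Degree 1 carries a minor triad in minor keys, so the destination is G# minor.
Check: the diatonic triads of G# minor (natural minor) are G#m (i), A#dim (ii°), B (III), C#m (iv), D#m (v), E (VI), F# (VII) — G# minor is indeed i.

G# minor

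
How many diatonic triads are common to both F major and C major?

Diatonic triads of F major: F (I), Gm (ii), Am (iii), B♭ (IV), C (V), Dm (vi), Edim (vii°).
Diatonic triads of C major: C (I), Dm (ii), Em (iii), F (IV), G (V), Am (vi), Bdim (vii°).
Matching root and quality in both lists: F, Am, C, Dm.
That gives 4 common triads.

4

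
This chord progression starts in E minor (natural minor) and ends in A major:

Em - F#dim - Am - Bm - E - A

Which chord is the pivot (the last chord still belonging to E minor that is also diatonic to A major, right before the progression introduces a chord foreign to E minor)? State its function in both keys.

Chords diatonic to E minor: Em, F#dim, G, Am, Bm, C, D.
Reading the progression, the first chord not in that set is E, so the modulation leaves E minor there.
The chord immediately before E is Bm, which is diatonic to both keys: v in E minor and ii in A major.

Bm — v in E minor, ii in A major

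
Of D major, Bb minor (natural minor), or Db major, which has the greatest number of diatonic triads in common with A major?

D major

Triads of A major: A major (I), B minor (ii), C# minor (iii), D major (IV), E major (V), F# minor (vi), G# diminished (vii°).
D major shares 4: A, Bm, D, F#m.
Bb minor (natural minor) shares 0: none.
Db major shares 0: none.
The most common triads (4) are shared with D major.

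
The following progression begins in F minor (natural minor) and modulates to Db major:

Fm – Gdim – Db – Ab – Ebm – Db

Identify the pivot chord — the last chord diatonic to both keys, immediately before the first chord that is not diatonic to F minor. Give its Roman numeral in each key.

Ab — III in F minor, V in Db major

Chords diatonic to F minor: Fm, Gdim, Ab, Bbm, Cm, Db, Eb.
Reading the progression, the first chord not in that set is Ebm, so the modulation leaves F minor there.
The chord immediately before Ebm is Ab, which is diatonic to both keys: III in F minor and V in Db major.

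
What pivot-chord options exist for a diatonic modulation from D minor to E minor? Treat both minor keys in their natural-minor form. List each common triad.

Am, C

Triads in D minor (natural minor): Dm (i), Edim (ii°), F (III), Gm (iv), Am (v), B♭ (VI), C (VII).
Triads in E minor (natural minor): Em (i), F♯dim (ii°), G (III), Am (iv), Bm (v), C (VI), D (VII).
Shared triads with their functions: Am (v in D minor, iv in E minor); C (VII in D minor, VI in E minor).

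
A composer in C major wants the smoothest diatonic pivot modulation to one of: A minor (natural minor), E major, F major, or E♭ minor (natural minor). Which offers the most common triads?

Triads of C major: C (I), Dm (ii), Em (iii), F (IV), G (V), Am (vi), Bdim (vii°).
A minor (natural minor) shares 7: C, Dm, Em, F, G, Am, Bdim.
E major shares 0: none.
F major shares 4: C, Dm, F, Am.
E♭ minor (natural minor) shares 0: none.
The most common triads (7) are shared with A minor.

A minor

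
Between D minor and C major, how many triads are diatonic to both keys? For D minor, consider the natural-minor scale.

Diatonic triads of D minor (natural minor): Dm (i), Edim (ii°), F (III), Gm (iv), Am (v), Bb (VI), C (VII).
Diatonic triads of C major: C (I), Dm (ii), Em (iii), F (IV), G (V), Am (vi), Bdim (vii°).
Matching root and quality in both lists: Dm, F, Am, C.
That gives 4 common triads.

4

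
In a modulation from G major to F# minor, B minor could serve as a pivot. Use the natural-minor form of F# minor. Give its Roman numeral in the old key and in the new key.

iii in G major; iv in F# minor

The scale of G major is G A B C D E F#; B is degree 3, and the triad built there (B-D-F#) is minor, so it is iii.
The scale of F# minor (natural minor) is F# G# A B C# D E; B is degree 4, and the triad built there (B-D-F#) is minor, so it is iv.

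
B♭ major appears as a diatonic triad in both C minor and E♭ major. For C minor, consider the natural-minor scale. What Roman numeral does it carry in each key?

The scale of C minor (natural minor) is C D E♭ F G A♭ B♭; B♭ is degree 7, and the triad built there (B♭-D-F) is major, so it is VII.
The scale of E♭ major is E♭ F G A♭ B♭ C D; B♭ is degree 5, and the triad built there (B♭-D-F) is major, so it is V.

VII in C minor; V in E♭ major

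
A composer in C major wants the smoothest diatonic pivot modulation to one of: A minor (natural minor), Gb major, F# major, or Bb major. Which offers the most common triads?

A minor

Triads of C major: C (I), Dm (ii), Em (iii), F (IV), G (V), Am (vi), Bdim (vii°).
A minor (natural minor) shares 7: C, Dm, Em, F, G, Am, Bdim.
Gb major shares 0: none.
F# major shares 0: none.
Bb major shares 2: Dm, F.
The most common triads (7) are shared with A minor.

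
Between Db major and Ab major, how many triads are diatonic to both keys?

Diatonic triads of Db major: Db major (I), Eb minor (ii), F minor (iii), Gb major (IV), Ab major (V), Bb minor (vi), C diminished (vii°).
Diatonic triads of Ab major: Ab major (I), Bb minor (ii), C minor (iii), Db major (IV), Eb major (V), F minor (vi), G diminished (vii°).
Matching root and quality in both lists: Db major, F minor, Ab major, Bb minor.
That gives 4 common triads.

4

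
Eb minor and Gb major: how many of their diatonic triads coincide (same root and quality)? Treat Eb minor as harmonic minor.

4

Diatonic triads of Eb minor (harmonic minor): Ebm (i), Fdim (ii°), Gbaug (III+), Abm (iv), Bb (V), Cb (VI), Ddim (vii°).
Diatonic triads of Gb major: Gb (I), Abm (ii), Bbm (iii), Cb (IV), Db (V), Ebm (vi), Fdim (vii°).
Matching root and quality in both lists: Ebm, Fdim, Abm, Cb.
That gives 4 common triads.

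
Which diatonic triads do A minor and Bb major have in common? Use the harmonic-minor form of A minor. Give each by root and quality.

Triads in A minor (harmonic minor): Am (i), Bdim (ii°), Caug (III+), Dm (iv), E (V), F (VI), G#dim (vii°).
Triads in Bb major: Bb (I), Cm (ii), Dm (iii), Eb (IV), F (V), Gm (vi), Adim (vii°).
Shared triads with their functions: Dm (iv in A minor, iii in Bb major); F (VI in A minor, V in Bb major).

Dm, F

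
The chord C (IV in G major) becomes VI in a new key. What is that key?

E minor

The numeral VI denotes a major triad on scale degree 6. With C on degree 6, the tonic of the new key is E.
Degree 6 carries a major triad in minor keys, so the destination is E minor.
Check: the diatonic triads of E minor (natural minor) are Em (i), F#dim (ii°), G (III), Am (iv), Bm (v), C (VI), D (VII) — C is indeed VI.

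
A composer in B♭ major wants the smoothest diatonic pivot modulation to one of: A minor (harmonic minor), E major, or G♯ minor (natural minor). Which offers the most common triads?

Triads of B♭ major: B♭ major (I), C minor (ii), D minor (iii), E♭ major (IV), F major (V), G minor (vi), A diminished (vii°).
A minor (harmonic minor) shares 2: Dm, F.
E major shares 0: none.
G♯ minor (natural minor) shares 0: none.
The most common triads (2) are shared with A minor.

A minor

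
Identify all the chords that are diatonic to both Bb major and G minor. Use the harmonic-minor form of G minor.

Triads in Bb major: Bb (I), Cm (ii), Dm (iii), Eb (IV), F (V), Gm (vi), Adim (vii°).
Triads in G minor (harmonic minor): Gm (i), Adim (ii°), Bbaug (III+), Cm (iv), D (V), Eb (VI), F#dim (vii°).
Shared triads with their functions: Cm (ii in Bb major, iv in G minor); Eb (IV in Bb major, VI in G minor); Gm (vi in Bb major, i in G minor); Adim (vii° in Bb major, ii° in G minor).

Cm, Eb, Gm, Adim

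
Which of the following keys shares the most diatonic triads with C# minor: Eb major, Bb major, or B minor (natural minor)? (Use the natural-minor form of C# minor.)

Triads of C# minor (natural minor): C# minor (i), D# diminished (ii°), E major (III), F# minor (iv), G# minor (v), A major (VI), B major (VII).
Eb major shares 0: none.
Bb major shares 0: none.
B minor (natural minor) shares 2: F#m, A.
The most common triads (2) are shared with B minor.

B minor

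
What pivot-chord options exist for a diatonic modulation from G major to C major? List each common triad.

Triads in G major: G (I), Am (ii), Bm (iii), C (IV), D (V), Em (vi), F#dim (vii°).
Triads in C major: C (I), Dm (ii), Em (iii), F (IV), G (V), Am (vi), Bdim (vii°).
Shared triads with their functions: G (I in G major, V in C major); Am (ii in G major, vi in C major); C (IV in G major, I in C major); Em (vi in G major, iii in C major).

G, Am, C, Em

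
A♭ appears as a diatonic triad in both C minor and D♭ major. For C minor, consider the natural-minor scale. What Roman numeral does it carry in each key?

The scale of C minor (natural minor) is C D E♭ F G A♭ B♭; A♭ is degree 6, and the triad built there (A♭-C-E♭) is major, so it is VI.
The scale of D♭ major is D♭ E♭ F G♭ A♭ B♭ C; A♭ is degree 5, and the triad built there (A♭-C-E♭) is major, so it is V.

VI in C minor; V in D♭ major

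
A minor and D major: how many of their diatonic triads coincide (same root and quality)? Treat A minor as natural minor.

2

Diatonic triads of A minor (natural minor): Am (i), Bdim (ii°), C (III), Dm (iv), Em (v), F (VI), G (VII).
Diatonic triads of D major: D (I), Em (ii), F#m (iii), G (IV), A (V), Bm (vi), C#dim (vii°).
Matching root and quality in both lists: Em, G.
That gives 2 common triads.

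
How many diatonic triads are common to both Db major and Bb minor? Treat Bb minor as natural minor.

7

Diatonic triads of Db major: Db major (I), Eb minor (ii), F minor (iii), Gb major (IV), Ab major (V), Bb minor (vi), C diminished (vii°).
Diatonic triads of Bb minor (natural minor): Bb minor (i), C diminished (ii°), Db major (III), Eb minor (iv), F minor (v), Gb major (VI), Ab major (VII).
Matching root and quality in both lists: Db major, Eb minor, F minor, Gb major, Ab major, Bb minor, C diminished.
That gives 7 common triads.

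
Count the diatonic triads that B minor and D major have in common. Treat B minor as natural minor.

Diatonic triads of B minor (natural minor): B minor (i), C# diminished (ii°), D major (III), E minor (iv), F# minor (v), G major (VI), A major (VII).
Diatonic triads of D major: D major (I), E minor (ii), F# minor (iii), G major (IV), A major (V), B minor (vi), C# diminished (vii°).
Matching root and quality in both lists: B minor, C# diminished, D major, E minor, F# minor, G major, A major.
That gives 7 common triads.

7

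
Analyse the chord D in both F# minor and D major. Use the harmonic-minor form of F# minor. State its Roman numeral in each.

The scale of F# minor (harmonic minor) is F# G# A B C# D E#; D is degree 6, and the triad built there (D-F#-A) is major, so it is VI.
The scale of D major is D E F# G A B C#; D is degree 1, and the triad built there (D-F#-A) is major, so it is I.

VI in F# minor; I in D major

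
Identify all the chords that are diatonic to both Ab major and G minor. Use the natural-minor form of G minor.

Cm, Eb

Triads in Ab major: Ab major (I), Bb minor (ii), C minor (iii), Db major (IV), Eb major (V), F minor (vi), G diminished (vii°).
Triads in G minor (natural minor): G minor (i), A diminished (ii°), Bb major (III), C minor (iv), D minor (v), Eb major (VI), F major (VII).
Shared triads with their functions: C minor (iii in Ab major, iv in G minor); Eb major (V in Ab major, VI in G minor).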